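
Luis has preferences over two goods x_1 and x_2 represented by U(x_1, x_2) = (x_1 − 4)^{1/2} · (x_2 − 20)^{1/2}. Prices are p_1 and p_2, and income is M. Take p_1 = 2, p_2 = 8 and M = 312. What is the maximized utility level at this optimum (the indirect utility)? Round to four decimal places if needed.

V = 18

MRS = (x_2−20)/(x_1−4). Tangency with p_1/p_2 gives x_2−20 = (p_1/p_2)·(x_1−4).
After buying the subsistence bundle (4, 20), a share 0.5 of the remaining income goes to x_1: x_1* = 4 + 0.5·(M − 4p_1 − 20p_2)/p_1.
Discretionary income = 312 − 4·2 − 20·8 = 144; x_1* = 4 + 0.5·144/2 = 40; x_2* = 20 + 0.5·144/8 = 29.
Utility at the optimum: U(40, 29) = 18.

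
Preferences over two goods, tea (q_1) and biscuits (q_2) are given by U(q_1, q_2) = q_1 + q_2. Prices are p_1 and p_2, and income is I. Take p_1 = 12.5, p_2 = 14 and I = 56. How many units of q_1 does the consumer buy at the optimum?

Linear utility — the consumer picks whichever good has higher MU/price: 1/12.5 = 0.08 vs 1/14 = 0.0714.
q_1 gives more utility per dollar, so spend all income on q_1: q_1* = I/p_1, q_2* = 0.
Numerically: q_1* = 4.48, q_2* = 0.

q_1* = 4.48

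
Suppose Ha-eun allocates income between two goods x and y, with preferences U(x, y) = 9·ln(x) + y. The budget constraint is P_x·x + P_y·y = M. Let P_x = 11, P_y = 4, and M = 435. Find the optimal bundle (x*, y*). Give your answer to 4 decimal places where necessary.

x* = 3.2727, y* = 99.75

Set MRS = P_x/P_y: (9/x)/1 = P_x/P_y.
So x*(P_x,P_y) = 9·P_y/P_x, independent of income; and y* = (M − 9·P_y)/P_y.
At the given prices: x* = 9·4/11 = 3.2727, and y* = 99.75.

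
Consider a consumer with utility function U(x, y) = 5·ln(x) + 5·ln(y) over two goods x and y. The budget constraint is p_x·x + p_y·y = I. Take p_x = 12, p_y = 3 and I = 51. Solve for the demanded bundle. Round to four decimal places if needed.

x* = 2.125, y* = 8.5

MU_x/MU_y = (5·y)/(5·x); tangency sets this equal to p_x/p_y.
So 5·p_y·y = 5·p_x·x; combined with the budget, a share 0.5 of income goes to x.
Demand: x*(p_x,p_y,I) = 0.5·I/p_x and y* = 0.5·I/p_y.
At p_x=12, p_y=3, I=51: x* = 0.5·51/12 = 2.125, y* = 8.5.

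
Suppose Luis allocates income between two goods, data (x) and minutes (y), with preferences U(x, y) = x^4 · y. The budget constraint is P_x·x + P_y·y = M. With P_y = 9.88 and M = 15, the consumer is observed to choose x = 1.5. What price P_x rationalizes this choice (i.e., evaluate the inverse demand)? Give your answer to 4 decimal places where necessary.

P_x = 8

Tangency: MRS = 4·y/x = P_x/P_y.
So 4·P_y·y = P_x·x; combined with the budget, a share 0.8 of income goes to x.
Demand: x*(P_x,P_y,M) = 0.8·M/P_x and y* = 0.2·M/P_y.
Set x* = 1.5 in the demand function and solve for P_x: P_x = 8.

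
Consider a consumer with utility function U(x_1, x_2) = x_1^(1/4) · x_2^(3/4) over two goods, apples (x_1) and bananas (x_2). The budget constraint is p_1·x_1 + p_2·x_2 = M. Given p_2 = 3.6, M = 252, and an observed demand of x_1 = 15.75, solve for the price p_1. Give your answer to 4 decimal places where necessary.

p_1 = 4

MU_x_1/MU_x_2 = (0.25·x_2)/(0.75·x_1); tangency sets this equal to p_1/p_2.
So 0.25·p_2·x_2 = 0.75·p_1·x_1; combined with the budget, a share 0.25 of income goes to x_1.
Demand: x_1*(p_1,p_2,M) = 0.25·M/p_1 and x_2* = 0.75·M/p_2.
Set x_1* = 15.75 in the demand function and solve for p_1: p_1 = 4.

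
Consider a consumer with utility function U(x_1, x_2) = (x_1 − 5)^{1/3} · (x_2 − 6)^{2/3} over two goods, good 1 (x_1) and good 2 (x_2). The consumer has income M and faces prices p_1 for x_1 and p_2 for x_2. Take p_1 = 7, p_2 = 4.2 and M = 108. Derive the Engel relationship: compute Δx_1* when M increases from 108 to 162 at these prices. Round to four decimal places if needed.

After buying the subsistence bundle (5, 6), a share 1/3 of the remaining income goes to x_1: x_1* = 5 + 1/3·(M − 5p_1 − 6p_2)/p_1.
Discretionary income = 108 − 5·7 − 6·4.2 = 47.8; x_1* = 5 + 1/3·47.8/7 = 7.2762.
At M' = 162: x_1* = 9.8476. Change: 9.8476 − 7.2762 = 2.5714.

Δx_1* = 2.5714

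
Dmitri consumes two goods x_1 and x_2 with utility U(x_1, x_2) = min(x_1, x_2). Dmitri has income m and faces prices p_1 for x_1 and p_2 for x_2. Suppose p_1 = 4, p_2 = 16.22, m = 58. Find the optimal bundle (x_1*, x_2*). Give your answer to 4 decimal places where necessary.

Demand: x_1*(p_1,p_2,m) = m/(p_1 + p_2), x_2* = m/(p_1 + p_2).
Here 4 + 16.22 = 20.22, giving x_1* = 2.8684 and x_2* = 2.8684.

x_1* = 2.8684, x_2* = 2.8684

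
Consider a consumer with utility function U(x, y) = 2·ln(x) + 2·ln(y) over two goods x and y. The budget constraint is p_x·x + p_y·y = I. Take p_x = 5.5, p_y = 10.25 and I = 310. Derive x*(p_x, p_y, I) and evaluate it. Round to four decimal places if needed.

MU_x/MU_y = (2·y)/(2·x); tangency sets this equal to p_x/p_y.
So 2·p_y·y = 2·p_x·x; combined with the budget, a share 0.5 of income goes to x.
Demand: x*(p_x,p_y,I) = 0.5·I/p_x and y* = 0.5·I/p_y.
At p_x=5.5, p_y=10.25, I=310: x* = 0.5·310/5.5 = 28.1818.

x* = 28.1818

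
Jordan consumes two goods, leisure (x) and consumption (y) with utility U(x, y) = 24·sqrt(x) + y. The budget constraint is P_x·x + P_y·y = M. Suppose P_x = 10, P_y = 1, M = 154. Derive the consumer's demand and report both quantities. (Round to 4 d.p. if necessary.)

x* = 1.44, y* = 139.6

Utility is quasi-linear in y; the FOC for x is 12/√x = P_x/P_y.
Thus x* = (12·P_y/P_x)² — independent of M — with the rest of income spent on y.
Plugging in: x* = (12·1/10)² = 1.44, y* = 139.6.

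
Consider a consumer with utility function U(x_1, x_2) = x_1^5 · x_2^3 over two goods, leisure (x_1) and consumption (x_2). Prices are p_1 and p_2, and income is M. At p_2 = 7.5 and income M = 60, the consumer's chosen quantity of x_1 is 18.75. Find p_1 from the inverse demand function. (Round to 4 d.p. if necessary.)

p_1 = 2

MU_x_1/MU_x_2 = (5·x_2)/(3·x_1); tangency sets this equal to p_1/p_2.
So 5·p_2·x_2 = 3·p_1·x_1; combined with the budget, a share 0.625 of income goes to x_1.
Demand: x_1*(p_1,p_2,M) = 0.625·M/p_1 and x_2* = 0.375·M/p_2.
Set x_1* = 18.75 in the demand function and solve for p_1: p_1 = 2.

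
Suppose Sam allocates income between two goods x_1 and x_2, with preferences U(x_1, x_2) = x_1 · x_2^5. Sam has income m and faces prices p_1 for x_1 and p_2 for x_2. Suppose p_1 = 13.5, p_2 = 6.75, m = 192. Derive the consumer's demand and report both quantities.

x_1* = 2.3704, x_2* = 23.7037

Tangency: MRS = (1/5)·x_2/x_1 = p_1/p_2.
Rearranging, p_2·x_2 = 5·p_1·x_1. Substituting into the budget gives p_1·x_1·(1 + 5) = m.
Demand: x_1*(p_1,p_2,m) = 1/6·m/p_1 and x_2* = 5/6·m/p_2.
At p_1=13.5, p_2=6.75, m=192: x_1* = 1/6·192/13.5 = 2.3704, x_2* = 23.7037.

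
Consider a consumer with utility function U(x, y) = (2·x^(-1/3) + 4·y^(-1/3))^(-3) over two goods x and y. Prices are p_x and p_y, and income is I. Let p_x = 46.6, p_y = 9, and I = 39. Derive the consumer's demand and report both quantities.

x* = 0.3957, y* = 2.2844

MU_x ∝ 2·x^(-4/3), MU_y ∝ 4·y^(-4/3), so MRS = (1/2)·(y/x)^(4/3) = p_x/p_y.
Hence y/x = (2·p_x/p_y)^(1/(4/3)), i.e. raised to the 0.75 power.
With the ratio pinned down, the budget gives x* = I/(p_x + p_y·(y/x)) and y* = (y/x)·x*.
Numerically y/x = 5.772714, so x* = 39/(46.6 + 9·5.772714) = 0.3957 and y* = 5.772714·0.3957 = 2.2844.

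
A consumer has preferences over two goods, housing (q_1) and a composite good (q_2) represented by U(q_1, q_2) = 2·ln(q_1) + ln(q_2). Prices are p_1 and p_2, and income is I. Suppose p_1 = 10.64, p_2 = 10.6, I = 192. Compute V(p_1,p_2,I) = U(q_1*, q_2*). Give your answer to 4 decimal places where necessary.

The MRS is 2·q_2/q_1. Set MRS = p_1/p_2.
So 2·p_2·q_2 = p_1·q_1; combined with the budget, a share 2/3 of income goes to q_1.
Demand: q_1*(p_1,p_2,I) = 2/3·I/p_1 and q_2* = 1/3·I/p_2.
At p_1=10.64, p_2=10.6, I=192: q_1* = 2/3·192/10.64 = 12.0301, q_2* = 6.0377.
Utility at the optimum: U(12.0301, 6.0377) = 6.7728.

V = 6.7728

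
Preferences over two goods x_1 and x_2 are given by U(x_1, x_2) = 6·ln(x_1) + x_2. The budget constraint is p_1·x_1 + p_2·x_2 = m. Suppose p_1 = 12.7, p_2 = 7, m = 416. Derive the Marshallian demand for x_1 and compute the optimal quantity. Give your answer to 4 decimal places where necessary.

So x_1*(p_1,p_2) = 6·p_2/p_1, independent of income; and x_2* = (m − 6·p_2)/p_2.
At the given prices: x_1* = 6·7/12.7 = 3.3071.

x_1* = 3.3071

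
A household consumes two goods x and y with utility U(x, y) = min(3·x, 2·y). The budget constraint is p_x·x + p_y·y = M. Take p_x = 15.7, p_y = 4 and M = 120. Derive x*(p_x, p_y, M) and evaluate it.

x* = 5.53

With perfect complements, no substitution: consume in ratio x:y = 2:3.
Budget: p_x·x + p_y·(3/2)·x = M, so (2·p_x + 3·p_y)·x = 2·M.
Demand: x*(p_x,p_y,M) = 2·M/(2·p_x + 3·p_y), y* = 3·M/(2·p_x + 3·p_y).
Here 2·15.7 + 3·4 = 43.4, giving x* = 5.53.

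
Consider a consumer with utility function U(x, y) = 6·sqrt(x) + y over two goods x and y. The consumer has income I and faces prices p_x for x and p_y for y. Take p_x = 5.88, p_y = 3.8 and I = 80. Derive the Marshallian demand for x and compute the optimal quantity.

x* = 3.7589

MU_x = 3/√x, MU_y = 1. Tangency: 3/√x = p_x/p_y.
Solve: √x = 3·p_y/p_x, so x*(p_x,p_y) = (3·p_y/p_x)², and y* = (I − p_x·x*)/p_y.
Plugging in: x* = (3·3.8/5.88)² = 3.7589.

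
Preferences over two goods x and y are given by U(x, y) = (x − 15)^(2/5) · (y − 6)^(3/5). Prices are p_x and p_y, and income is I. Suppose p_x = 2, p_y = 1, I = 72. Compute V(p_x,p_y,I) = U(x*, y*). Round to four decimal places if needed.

V = 13.9189

MRS = (2/3)·(y−6)/(x−15). Tangency with p_x/p_y gives y−6 = (3/2)·(p_x/p_y)·(x−15).
After buying the subsistence bundle (15, 6), a share 0.4 of the remaining income goes to x: x* = 15 + 0.4·(I − 15p_x − 6p_y)/p_x.
Discretionary income = 72 − 15·2 − 6·1 = 36; x* = 15 + 0.4·36/2 = 22.2; y* = 6 + 0.6·36/1 = 27.6.
Utility at the optimum: U(22.2, 27.6) = 13.9189.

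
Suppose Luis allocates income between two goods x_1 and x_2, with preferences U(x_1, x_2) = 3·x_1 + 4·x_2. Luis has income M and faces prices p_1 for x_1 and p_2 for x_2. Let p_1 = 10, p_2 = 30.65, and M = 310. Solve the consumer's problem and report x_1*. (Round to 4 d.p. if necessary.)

x_1* = 31

Perfect substitutes: compare marginal utility per dollar. 3/p_1 vs 4/p_2 → 0.3 vs 0.1305.
x_1 gives more utility per dollar, so spend all income on x_1: x_1* = M/p_1, x_2* = 0.
Numerically: x_1* = 31, x_2* = 0.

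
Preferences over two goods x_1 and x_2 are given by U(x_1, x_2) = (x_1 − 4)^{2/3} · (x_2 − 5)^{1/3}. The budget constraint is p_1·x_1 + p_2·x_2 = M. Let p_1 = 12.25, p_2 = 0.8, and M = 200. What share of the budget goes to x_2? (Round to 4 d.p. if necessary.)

MRS = 2·(x_2−5)/(x_1−4). Tangency with p_1/p_2 gives x_2−5 = (1/2)·(p_1/p_2)·(x_1−4).
After buying the subsistence bundle (4, 5), a share 2/3 of the remaining income goes to x_1: x_1* = 4 + 2/3·(M − 4p_1 − 5p_2)/p_1.
Discretionary income = 200 − 4·12.25 − 5·0.8 = 147; x_1* = 4 + 2/3·147/12.25 = 12; x_2* = 5 + 1/3·147/0.8 = 66.25.
Expenditure on x_2: 0.8·66.25 = 53; share = 0.265.

share on x_2 = 0.265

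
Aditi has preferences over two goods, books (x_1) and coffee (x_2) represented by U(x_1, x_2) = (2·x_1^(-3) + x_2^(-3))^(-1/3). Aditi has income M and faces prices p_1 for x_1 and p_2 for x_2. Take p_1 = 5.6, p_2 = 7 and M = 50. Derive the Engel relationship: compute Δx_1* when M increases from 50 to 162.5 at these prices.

Δx_1* = 10.0744

From the CES first-order condition, 2·(x_2/x_1)^(4) = p_1/p_2.
Solve for the ratio: x_2/x_1 = [(1/2)·p_1/p_2]^(0.25).
With the ratio pinned down, the budget gives x_1* = M/(p_1 + p_2·(x_2/x_1)) and x_2* = (x_2/x_1)·x_1*.
Numerically x_2/x_1 = 0.795271, so x_1* = 50/(5.6 + 7·0.795271) = 4.4775.
At M' = 162.5: x_1* = 14.5519. Change: 14.5519 − 4.4775 = 10.0744.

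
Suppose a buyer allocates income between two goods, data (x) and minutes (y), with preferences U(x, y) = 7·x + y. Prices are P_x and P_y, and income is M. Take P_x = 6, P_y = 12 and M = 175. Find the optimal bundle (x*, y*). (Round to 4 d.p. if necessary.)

Linear utility — the consumer picks whichever good has higher MU/price: 7/6 = 1.1667 vs 1/12 = 0.0833.
x gives more utility per dollar, so spend all income on x: x* = M/P_x, y* = 0.
Numerically: x* = 29.1667, y* = 0.

x* = 29.1667, y* = 0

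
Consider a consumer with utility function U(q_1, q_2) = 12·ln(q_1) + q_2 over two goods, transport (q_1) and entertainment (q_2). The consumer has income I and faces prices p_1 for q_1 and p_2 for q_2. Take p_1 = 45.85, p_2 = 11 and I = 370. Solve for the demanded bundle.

Set MRS = p_1/p_2: (12/q_1)/1 = p_1/p_2.
So q_1*(p_1,p_2) = 12·p_2/p_1, independent of income; and q_2* = (I − 12·p_2)/p_2.
At the given prices: q_1* = 12·11/45.85 = 2.879, and q_2* = 21.6364.

q_1* = 2.879, q_2* = 21.6364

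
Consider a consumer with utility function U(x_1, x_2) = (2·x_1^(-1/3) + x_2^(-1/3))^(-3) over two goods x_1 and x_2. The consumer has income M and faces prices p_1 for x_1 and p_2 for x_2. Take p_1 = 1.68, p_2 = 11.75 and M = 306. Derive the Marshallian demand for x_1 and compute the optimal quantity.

x_1* = 92.6011

MU_x_1 ∝ 2·x_1^(-4/3), MU_x_2 ∝ x_2^(-4/3), so MRS = 2·(x_2/x_1)^(4/3) = p_1/p_2.
Solve for the ratio: x_2/x_1 = [(1/2)·p_1/p_2]^(0.75).
Substitute x_2 = (x_2/x_1)·x_1 into the budget: x_1* = M/(p_1 + p_2·(x_2/x_1)).
Numerically x_2/x_1 = 0.138255, so x_1* = 306/(1.68 + 11.75·0.138255) = 92.6011.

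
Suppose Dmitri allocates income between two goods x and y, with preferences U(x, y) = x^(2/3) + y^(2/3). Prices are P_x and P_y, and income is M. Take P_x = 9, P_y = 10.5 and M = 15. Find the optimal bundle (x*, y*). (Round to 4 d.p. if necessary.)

x* = 0.9608, y* = 0.605

From the CES first-order condition, (y/x)^(1/3) = P_x/P_y.
Hence y/x = (P_x/P_y)^(1/(1/3)), i.e. raised to the 3 power.
With the ratio pinned down, the budget gives x* = M/(P_x + P_y·(y/x)) and y* = (y/x)·x*.
Numerically y/x = 0.629738, so x* = 15/(9 + 10.5·0.629738) = 0.9608 and y* = 0.629738·0.9608 = 0.605.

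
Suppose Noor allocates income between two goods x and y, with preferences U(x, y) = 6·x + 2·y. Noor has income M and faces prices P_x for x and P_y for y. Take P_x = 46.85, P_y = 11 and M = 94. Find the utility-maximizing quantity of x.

Perfect substitutes: compare marginal utility per dollar. 6/P_x vs 2/P_y → 0.1281 vs 0.1818.
y gives more utility per dollar, so spend all income on y: y* = M/P_y, x* = 0.
Numerically: x* = 0, y* = 8.5455.

x* = 0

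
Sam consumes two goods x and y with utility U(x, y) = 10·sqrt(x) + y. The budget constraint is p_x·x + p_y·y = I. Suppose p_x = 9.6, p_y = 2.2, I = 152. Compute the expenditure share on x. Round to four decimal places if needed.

Set MRS = p_x/p_y: 5·x^(−1/2) = p_x/p_y.
Solve: √x = 5·p_y/p_x, so x*(p_x,p_y) = (5·p_y/p_x)², and y* = (I − p_x·x*)/p_y.
Plugging in: x* = (5·2.2/9.6)² = 1.3129, y* = 63.3617.
Expenditure on x: 9.6·1.3129 = 12.6042; share = 0.0829.

share on x = 0.0829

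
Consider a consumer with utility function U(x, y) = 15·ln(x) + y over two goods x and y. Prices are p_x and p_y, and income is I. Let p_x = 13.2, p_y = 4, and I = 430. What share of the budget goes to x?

share on x = 0.1395

So x*(p_x,p_y) = 15·p_y/p_x, independent of income; and y* = (I − 15·p_y)/p_y.
At the given prices: x* = 15·4/13.2 = 4.5455, and y* = 92.5.
Expenditure on x: 13.2·4.5455 = 60; share = 0.1395.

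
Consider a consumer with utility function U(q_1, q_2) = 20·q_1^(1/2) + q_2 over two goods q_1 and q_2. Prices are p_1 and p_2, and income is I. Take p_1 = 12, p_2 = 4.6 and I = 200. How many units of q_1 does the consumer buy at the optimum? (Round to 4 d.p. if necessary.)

Utility is quasi-linear in q_2; the FOC for q_1 is 10/√q_1 = p_1/p_2.
Thus q_1* = (10·p_2/p_1)² — independent of I — with the rest of income spent on q_2.
Plugging in: q_1* = (10·4.6/12)² = 14.6944.

q_1* = 14.6944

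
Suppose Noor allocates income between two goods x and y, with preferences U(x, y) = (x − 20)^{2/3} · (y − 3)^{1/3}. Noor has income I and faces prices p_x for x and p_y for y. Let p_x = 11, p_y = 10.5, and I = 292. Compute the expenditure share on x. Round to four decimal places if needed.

share on x = 0.8459

After buying the subsistence bundle (20, 3), a share 2/3 of the remaining income goes to x: x* = 20 + 2/3·(I − 20p_x − 3p_y)/p_x.
Discretionary income = 292 − 20·11 − 3·10.5 = 40.5; x* = 20 + 2/3·40.5/11 = 22.4545; y* = 3 + 1/3·40.5/10.5 = 4.2857.
Expenditure on x: 11·22.4545 = 247; share = 0.8459.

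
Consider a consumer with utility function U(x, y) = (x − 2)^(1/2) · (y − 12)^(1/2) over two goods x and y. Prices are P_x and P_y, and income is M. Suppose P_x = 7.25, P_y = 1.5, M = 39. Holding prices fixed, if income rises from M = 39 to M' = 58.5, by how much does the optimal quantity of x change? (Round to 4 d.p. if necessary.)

Δx* = 1.3448

Let x' = x−2, y' = y−12. MRS = y'/x' = P_x/P_y.
After buying the subsistence bundle (2, 12), a share 0.5 of the remaining income goes to x: x* = 2 + 0.5·(M − 2P_x − 12P_y)/P_x.
Discretionary income = 39 − 2·7.25 − 12·1.5 = 6.5; x* = 2 + 0.5·6.5/7.25 = 2.4483.
At M' = 58.5: x* = 3.7931. Change: 3.7931 − 2.4483 = 1.3448.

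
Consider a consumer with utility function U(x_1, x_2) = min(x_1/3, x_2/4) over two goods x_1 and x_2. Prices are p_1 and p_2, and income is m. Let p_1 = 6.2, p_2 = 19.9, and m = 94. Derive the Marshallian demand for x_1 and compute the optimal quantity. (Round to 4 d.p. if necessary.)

x_1* = 2.8717

Leontief preferences: the optimum is at the kink where x_1/3 = x_2/4, i.e. x_2 = (4/3)·x_1.
Budget: p_1·x_1 + p_2·(4/3)·x_1 = m, so (3·p_1 + 4·p_2)·x_1 = 3·m.
Demand: x_1*(p_1,p_2,m) = 3·m/(3·p_1 + 4·p_2), x_2* = 4·m/(3·p_1 + 4·p_2).
Here 3·6.2 + 4·19.9 = 98.2, giving x_1* = 2.8717.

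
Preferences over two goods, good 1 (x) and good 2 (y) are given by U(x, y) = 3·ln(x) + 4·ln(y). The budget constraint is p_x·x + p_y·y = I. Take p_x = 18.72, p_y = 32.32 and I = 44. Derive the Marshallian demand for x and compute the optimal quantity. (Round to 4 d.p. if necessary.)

Tangency: MRS = (3/4)·y/x = p_x/p_y.
Rearranging, p_y·y = (4/3)·p_x·x. Substituting into the budget gives p_x·x·(1 + (4/3)) = I.
Demand: x*(p_x,p_y,I) = 3/7·I/p_x and y* = 4/7·I/p_y.
At p_x=18.72, p_y=32.32, I=44: x* = 3/7·44/18.72 = 1.0073.

x* = 1.0073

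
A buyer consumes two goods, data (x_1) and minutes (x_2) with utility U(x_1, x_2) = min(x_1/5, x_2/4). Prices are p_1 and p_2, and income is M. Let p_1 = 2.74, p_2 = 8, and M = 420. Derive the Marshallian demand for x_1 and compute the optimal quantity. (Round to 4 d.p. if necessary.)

Here 5·2.74 + 4·8 = 45.7, giving x_1* = 45.9519.

x_1* = 45.9519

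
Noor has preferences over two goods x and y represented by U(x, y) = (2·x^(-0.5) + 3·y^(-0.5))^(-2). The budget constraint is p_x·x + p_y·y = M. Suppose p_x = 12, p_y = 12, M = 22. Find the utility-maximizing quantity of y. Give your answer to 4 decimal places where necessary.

MU_x ∝ 2·x^(-1.5), MU_y ∝ 3·y^(-1.5), so MRS = (2/3)·(y/x)^(1.5) = p_x/p_y.
Hence y/x = ((3/2)·p_x/p_y)^(1/(1.5)), i.e. raised to the 2/3 power.
With the ratio pinned down, the budget gives x* = M/(p_x + p_y·(y/x)) and y* = (y/x)·x*.
Numerically y/x = 1.310371, so x* = 22/(12 + 12·1.310371) = 0.7935 and y* = 1.310371·0.7935 = 1.0398.

y* = 1.0398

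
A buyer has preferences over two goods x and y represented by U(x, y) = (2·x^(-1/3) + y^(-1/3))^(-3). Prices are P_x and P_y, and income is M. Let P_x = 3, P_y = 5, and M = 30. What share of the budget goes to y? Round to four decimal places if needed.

Substitute y = (y/x)·x into the budget: x* = M/(P_x + P_y·(y/x)).
Numerically y/x = 0.40536, so x* = 30/(3 + 5·0.40536) = 5.968 and y* = 0.40536·5.968 = 2.4192.
Expenditure on y: 5·2.4192 = 12.096; share = 0.4032.

share on y = 0.4032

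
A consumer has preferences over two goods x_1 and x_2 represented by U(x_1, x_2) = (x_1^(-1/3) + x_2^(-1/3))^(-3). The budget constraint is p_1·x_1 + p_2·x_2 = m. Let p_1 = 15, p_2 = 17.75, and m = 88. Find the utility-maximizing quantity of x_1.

Substitute x_2 = (x_2/x_1)·x_1 into the budget: x_1* = m/(p_1 + p_2·(x_2/x_1)).
Numerically x_2/x_1 = 0.881393, so x_1* = 88/(15 + 17.75·0.881393) = 2.8716.

x_1* = 2.8716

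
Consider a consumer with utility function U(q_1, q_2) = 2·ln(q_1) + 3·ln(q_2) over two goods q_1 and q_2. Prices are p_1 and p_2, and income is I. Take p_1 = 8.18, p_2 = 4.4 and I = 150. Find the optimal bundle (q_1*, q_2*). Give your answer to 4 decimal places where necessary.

MU_q_1/MU_q_2 = (2·q_2)/(3·q_1); tangency sets this equal to p_1/p_2.
Rearranging, p_2·q_2 = (3/2)·p_1·q_1. Substituting into the budget gives p_1·q_1·(1 + (3/2)) = I.
Demand: q_1*(p_1,p_2,I) = 0.4·I/p_1 and q_2* = 0.6·I/p_2.
At p_1=8.18, p_2=4.4, I=150: q_1* = 0.4·150/8.18 = 7.335, q_2* = 20.4545.

q_1* = 7.335, q_2* = 20.4545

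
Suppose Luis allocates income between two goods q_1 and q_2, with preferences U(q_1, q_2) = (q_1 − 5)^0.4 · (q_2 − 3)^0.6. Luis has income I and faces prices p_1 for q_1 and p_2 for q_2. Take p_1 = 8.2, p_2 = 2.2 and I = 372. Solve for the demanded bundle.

Let q_1' = q_1−5, q_2' = q_2−3. MRS = (2/3)·q_2'/q_1' = p_1/p_2.
After buying the subsistence bundle (5, 3), a share 0.4 of the remaining income goes to q_1: q_1* = 5 + 0.4·(I − 5p_1 − 3p_2)/p_1.
Discretionary income = 372 − 5·8.2 − 3·2.2 = 324.4; q_1* = 5 + 0.4·324.4/8.2 = 20.8244; q_2* = 3 + 0.6·324.4/2.2 = 91.4727.

q_1* = 20.8244, q_2* = 91.4727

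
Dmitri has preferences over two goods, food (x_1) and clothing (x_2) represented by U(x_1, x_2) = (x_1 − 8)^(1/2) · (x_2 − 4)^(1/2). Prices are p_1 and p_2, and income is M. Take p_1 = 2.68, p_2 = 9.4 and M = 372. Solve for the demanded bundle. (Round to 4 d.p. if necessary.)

This is Cobb-Douglas in (x_1−8, x_2−4): tangency gives 0.5·p_2·(x_2−4) = 0.5·p_1·(x_1−8).
Substituting into the budget: x_1* = 8 + 0.5·(M − 8·p_1 − 4·p_2)/p_1, and x_2* = 4 + 0.5·(…)/p_2.
Discretionary income = 372 − 8·2.68 − 4·9.4 = 312.96; x_1* = 8 + 0.5·312.96/2.68 = 66.3881; x_2* = 4 + 0.5·312.96/9.4 = 20.6468.

x_1* = 66.3881, x_2* = 20.6468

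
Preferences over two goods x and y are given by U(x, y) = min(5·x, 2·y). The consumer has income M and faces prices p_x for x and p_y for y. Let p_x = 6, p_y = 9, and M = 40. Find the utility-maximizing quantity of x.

Leontief preferences: the optimum is at the kink where x/2 = y/5, i.e. y = (5/2)·x.
Budget: p_x·x + p_y·(5/2)·x = M, so (2·p_x + 5·p_y)·x = 2·M.
Demand: x*(p_x,p_y,M) = 2·M/(2·p_x + 5·p_y), y* = 5·M/(2·p_x + 5·p_y).
Here 2·6 + 5·9 = 57, giving x* = 1.4035.

x* = 1.4035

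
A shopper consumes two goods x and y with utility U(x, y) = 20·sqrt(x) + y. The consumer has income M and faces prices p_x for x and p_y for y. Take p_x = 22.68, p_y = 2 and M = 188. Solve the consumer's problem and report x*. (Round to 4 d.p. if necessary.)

x* = 0.7776

Utility is quasi-linear in y; the FOC for x is 10/√x = p_x/p_y.
Thus x* = (10·p_y/p_x)² — independent of M — with the rest of income spent on y.
Plugging in: x* = (10·2/22.68)² = 0.7776.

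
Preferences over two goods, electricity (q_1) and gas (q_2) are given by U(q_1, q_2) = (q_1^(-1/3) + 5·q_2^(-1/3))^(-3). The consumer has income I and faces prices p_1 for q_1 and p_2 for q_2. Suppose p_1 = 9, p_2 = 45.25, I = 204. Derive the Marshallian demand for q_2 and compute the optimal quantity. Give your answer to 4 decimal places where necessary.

q_2* = 3.7578

From the CES first-order condition, (1/5)·(q_2/q_1)^(4/3) = p_1/p_2.
Solve for the ratio: q_2/q_1 = [5·p_1/p_2]^(0.75).
Substitute q_2 = (q_2/q_1)·q_1 into the budget: q_1* = I/(p_1 + p_2·(q_2/q_1)).
Numerically q_2/q_1 = 0.995853, so q_1* = 204/(9 + 45.25·0.995853) = 3.7734 and q_2* = 0.995853·3.7734 = 3.7578.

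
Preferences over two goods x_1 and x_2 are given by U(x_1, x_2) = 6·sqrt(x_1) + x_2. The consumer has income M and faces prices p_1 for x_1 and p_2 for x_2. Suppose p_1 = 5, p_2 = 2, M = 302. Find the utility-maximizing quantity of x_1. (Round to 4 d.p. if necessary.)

Plugging in: x_1* = (3·2/5)² = 1.44.

x_1* = 1.44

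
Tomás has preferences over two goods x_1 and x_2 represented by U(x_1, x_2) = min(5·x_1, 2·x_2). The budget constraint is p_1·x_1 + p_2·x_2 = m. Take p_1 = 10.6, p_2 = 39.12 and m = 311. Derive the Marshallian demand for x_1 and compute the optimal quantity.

Leontief preferences: the optimum is at the kink where x_1/2 = x_2/5, i.e. x_2 = (5/2)·x_1.
Budget: p_1·x_1 + p_2·(5/2)·x_1 = m, so (2·p_1 + 5·p_2)·x_1 = 2·m.
Demand: x_1*(p_1,p_2,m) = 2·m/(2·p_1 + 5·p_2), x_2* = 5·m/(2·p_1 + 5·p_2).
Here 2·10.6 + 5·39.12 = 216.8, giving x_1* = 2.869.

x_1* = 2.869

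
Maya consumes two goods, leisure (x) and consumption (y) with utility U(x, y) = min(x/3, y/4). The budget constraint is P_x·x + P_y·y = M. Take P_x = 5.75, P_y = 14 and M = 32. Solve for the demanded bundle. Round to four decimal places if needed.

x* = 1.3106, y* = 1.7474

Leontief preferences: the optimum is at the kink where x/3 = y/4, i.e. y = (4/3)·x.
Budget: P_x·x + P_y·(4/3)·x = M, so (3·P_x + 4·P_y)·x = 3·M.
Demand: x*(P_x,P_y,M) = 3·M/(3·P_x + 4·P_y), y* = 4·M/(3·P_x + 4·P_y).
Here 3·5.75 + 4·14 = 73.25, giving x* = 1.3106 and y* = 1.7474.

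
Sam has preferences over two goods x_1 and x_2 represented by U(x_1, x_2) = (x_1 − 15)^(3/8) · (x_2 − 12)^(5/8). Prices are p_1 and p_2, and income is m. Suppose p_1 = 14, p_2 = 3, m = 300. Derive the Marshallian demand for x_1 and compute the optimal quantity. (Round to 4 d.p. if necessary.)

x_1* = 16.4464

Discretionary income = 300 − 15·14 − 12·3 = 54; x_1* = 15 + 0.375·54/14 = 16.4464.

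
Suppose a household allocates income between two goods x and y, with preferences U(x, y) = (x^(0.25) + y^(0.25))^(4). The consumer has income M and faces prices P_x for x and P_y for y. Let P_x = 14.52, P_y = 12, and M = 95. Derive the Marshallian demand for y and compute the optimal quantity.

MU_x ∝ x^(-0.75), MU_y ∝ y^(-0.75), so MRS = (y/x)^(0.75) = P_x/P_y.
Solve for the ratio: y/x = [P_x/P_y]^(4/3).
With the ratio pinned down, the budget gives x* = M/(P_x + P_y·(y/x)) and y* = (y/x)·x*.
Numerically y/x = 1.289379, so x* = 95/(14.52 + 12·1.289379) = 3.1675 and y* = 1.289379·3.1675 = 4.084.

y* = 4.084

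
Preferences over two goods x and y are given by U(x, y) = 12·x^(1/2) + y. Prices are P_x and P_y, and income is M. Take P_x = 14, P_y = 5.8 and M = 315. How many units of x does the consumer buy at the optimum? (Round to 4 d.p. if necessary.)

x* = 6.1788

Utility is quasi-linear in y; the FOC for x is 6/√x = P_x/P_y.
Thus x* = (6·P_y/P_x)² — independent of M — with the rest of income spent on y.
Plugging in: x* = (6·5.8/14)² = 6.1788.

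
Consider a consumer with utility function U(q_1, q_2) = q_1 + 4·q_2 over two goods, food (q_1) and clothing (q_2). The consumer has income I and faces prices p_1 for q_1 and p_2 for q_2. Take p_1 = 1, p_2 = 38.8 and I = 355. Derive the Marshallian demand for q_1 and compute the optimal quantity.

q_1* = 355

Perfect substitutes: compare marginal utility per dollar. 1/p_1 vs 4/p_2 → 1 vs 0.1031.
q_1 gives more utility per dollar, so spend all income on q_1: q_1* = I/p_1, q_2* = 0.
Numerically: q_1* = 355, q_2* = 0.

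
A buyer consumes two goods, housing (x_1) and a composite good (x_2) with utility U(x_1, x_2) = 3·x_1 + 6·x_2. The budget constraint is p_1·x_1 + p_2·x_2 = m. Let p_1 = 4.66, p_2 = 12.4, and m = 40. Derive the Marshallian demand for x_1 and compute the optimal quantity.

Linear utility — the consumer picks whichever good has higher MU/price: 3/4.66 = 0.6438 vs 6/12.4 = 0.4839.
x_1 gives more utility per dollar, so spend all income on x_1: x_1* = m/p_1, x_2* = 0.
Numerically: x_1* = 8.5837, x_2* = 0.

x_1* = 8.5837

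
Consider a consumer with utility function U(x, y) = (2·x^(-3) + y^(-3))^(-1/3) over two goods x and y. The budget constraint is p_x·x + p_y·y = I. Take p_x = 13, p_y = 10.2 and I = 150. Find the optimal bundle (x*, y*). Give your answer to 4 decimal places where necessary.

x* = 6.7832, y* = 6.0606

From the CES first-order condition, 2·(y/x)^(4) = p_x/p_y.
Hence y/x = ((1/2)·p_x/p_y)^(1/(4)), i.e. raised to the 0.25 power.
Substitute y = (y/x)·x into the budget: x* = I/(p_x + p_y·(y/x)).
Numerically y/x = 0.893467, so x* = 150/(13 + 10.2·0.893467) = 6.7832 and y* = 0.893467·6.7832 = 6.0606.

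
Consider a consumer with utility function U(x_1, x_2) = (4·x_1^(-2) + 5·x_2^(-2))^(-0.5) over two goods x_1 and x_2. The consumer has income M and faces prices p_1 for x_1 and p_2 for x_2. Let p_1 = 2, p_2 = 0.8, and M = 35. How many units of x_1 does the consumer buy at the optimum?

x_1* = 11.0424

MU_x_1 ∝ 4·x_1^(-3), MU_x_2 ∝ 5·x_2^(-3), so MRS = (4/5)·(x_2/x_1)^(3) = p_1/p_2.
Hence x_2/x_1 = ((5/4)·p_1/p_2)^(1/(3)), i.e. raised to the 1/3 power.
With the ratio pinned down, the budget gives x_1* = M/(p_1 + p_2·(x_2/x_1)) and x_2* = (x_2/x_1)·x_1*.
Numerically x_2/x_1 = 1.462009, so x_1* = 35/(2 + 0.8·1.462009) = 11.0424.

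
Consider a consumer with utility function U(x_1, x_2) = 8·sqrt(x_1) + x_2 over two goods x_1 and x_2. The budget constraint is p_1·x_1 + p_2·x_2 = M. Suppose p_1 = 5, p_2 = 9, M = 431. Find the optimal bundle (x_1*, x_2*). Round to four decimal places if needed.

x_1* = 51.84, x_2* = 19.0889

Plugging in: x_1* = (4·9/5)² = 51.84, x_2* = 19.0889.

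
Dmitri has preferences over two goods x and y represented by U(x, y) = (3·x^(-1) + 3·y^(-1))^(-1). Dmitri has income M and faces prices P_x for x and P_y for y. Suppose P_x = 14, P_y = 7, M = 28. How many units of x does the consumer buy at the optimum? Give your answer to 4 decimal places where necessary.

x* = 1.1716

MRS = MU_x/MU_y = (y/x)^(2). Set equal to P_x/P_y.
Hence y/x = (P_x/P_y)^(1/(2)), i.e. raised to the 0.5 power.
With the ratio pinned down, the budget gives x* = M/(P_x + P_y·(y/x)) and y* = (y/x)·x*.
Numerically y/x = 1.414214, so x* = 28/(14 + 7·1.414214) = 1.1716.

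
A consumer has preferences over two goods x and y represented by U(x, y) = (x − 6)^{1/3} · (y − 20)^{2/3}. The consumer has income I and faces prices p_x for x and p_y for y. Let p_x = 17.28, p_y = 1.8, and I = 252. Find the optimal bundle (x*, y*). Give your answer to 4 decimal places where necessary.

This is Cobb-Douglas in (x−6, y−20): tangency gives 1/3·p_y·(y−20) = 2/3·p_x·(x−6).
After buying the subsistence bundle (6, 20), a share 1/3 of the remaining income goes to x: x* = 6 + 1/3·(I − 6p_x − 20p_y)/p_x.
Discretionary income = 252 − 6·17.28 − 20·1.8 = 112.32; x* = 6 + 1/3·112.32/17.28 = 8.1667; y* = 20 + 2/3·112.32/1.8 = 61.6.

x* = 8.1667, y* = 61.6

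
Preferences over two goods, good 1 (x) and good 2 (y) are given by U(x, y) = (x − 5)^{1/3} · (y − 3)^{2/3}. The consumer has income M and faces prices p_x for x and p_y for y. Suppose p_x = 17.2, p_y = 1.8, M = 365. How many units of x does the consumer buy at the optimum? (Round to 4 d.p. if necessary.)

x* = 10.3023

MRS = (1/2)·(y−3)/(x−5). Tangency with p_x/p_y gives y−3 = 2·(p_x/p_y)·(x−5).
After buying the subsistence bundle (5, 3), a share 1/3 of the remaining income goes to x: x* = 5 + 1/3·(M − 5p_x − 3p_y)/p_x.
Discretionary income = 365 − 5·17.2 − 3·1.8 = 273.6; x* = 5 + 1/3·273.6/17.2 = 10.3023.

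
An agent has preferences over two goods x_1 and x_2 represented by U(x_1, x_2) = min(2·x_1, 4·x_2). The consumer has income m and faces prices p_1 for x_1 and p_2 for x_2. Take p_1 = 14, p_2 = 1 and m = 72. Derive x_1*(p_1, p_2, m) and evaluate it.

x_1* = 4.9655

Demand: x_1*(p_1,p_2,m) = 4·m/(4·p_1 + 2·p_2), x_2* = 2·m/(4·p_1 + 2·p_2).
Here 4·14 + 2·1 = 58, giving x_1* = 4.9655.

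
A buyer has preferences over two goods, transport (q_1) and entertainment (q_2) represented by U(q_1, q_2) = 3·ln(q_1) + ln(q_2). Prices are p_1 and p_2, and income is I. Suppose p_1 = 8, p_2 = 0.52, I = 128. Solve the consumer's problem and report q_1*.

q_1* = 12

The MRS is 3·q_2/q_1. Set MRS = p_1/p_2.
So 3·p_2·q_2 = p_1·q_1; combined with the budget, a share 0.75 of income goes to q_1.
Demand: q_1*(p_1,p_2,I) = 0.75·I/p_1 and q_2* = 0.25·I/p_2.
At p_1=8, p_2=0.52, I=128: q_1* = 0.75·128/8 = 12.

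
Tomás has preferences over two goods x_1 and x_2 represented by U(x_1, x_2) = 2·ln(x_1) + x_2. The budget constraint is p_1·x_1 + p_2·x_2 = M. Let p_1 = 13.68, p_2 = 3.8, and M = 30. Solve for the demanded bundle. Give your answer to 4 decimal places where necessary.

Set MRS = p_1/p_2: (2/x_1)/1 = p_1/p_2.
So x_1*(p_1,p_2) = 2·p_2/p_1, independent of income; and x_2* = (M − 2·p_2)/p_2.
At the given prices: x_1* = 2·3.8/13.68 = 0.5556, and x_2* = 5.8947.

x_1* = 0.5556, x_2* = 5.8947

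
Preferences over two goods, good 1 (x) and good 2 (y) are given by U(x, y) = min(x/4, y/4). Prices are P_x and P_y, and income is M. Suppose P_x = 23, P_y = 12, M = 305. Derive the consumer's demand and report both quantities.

x* = 8.7143, y* = 8.7143

Leontief preferences: the optimum is at the kink where x/4 = y/4, i.e. y = x.
Budget: P_x·x + P_y·x = M, so (4·P_x + 4·P_y)·x = 4·M.
Demand: x*(P_x,P_y,M) = 4·M/(4·P_x + 4·P_y), y* = 4·M/(4·P_x + 4·P_y).
Here 4·23 + 4·12 = 140, giving x* = 8.7143 and y* = 8.7143.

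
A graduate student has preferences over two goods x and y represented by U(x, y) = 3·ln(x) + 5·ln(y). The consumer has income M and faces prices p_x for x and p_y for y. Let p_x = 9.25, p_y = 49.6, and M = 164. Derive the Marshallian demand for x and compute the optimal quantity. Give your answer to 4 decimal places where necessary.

x* = 6.6486

Tangency: MRS = (3/5)·y/x = p_x/p_y.
So 3·p_y·y = 5·p_x·x; combined with the budget, a share 0.375 of income goes to x.
Demand: x*(p_x,p_y,M) = 0.375·M/p_x and y* = 0.625·M/p_y.
At p_x=9.25, p_y=49.6, M=164: x* = 0.375·164/9.25 = 6.6486.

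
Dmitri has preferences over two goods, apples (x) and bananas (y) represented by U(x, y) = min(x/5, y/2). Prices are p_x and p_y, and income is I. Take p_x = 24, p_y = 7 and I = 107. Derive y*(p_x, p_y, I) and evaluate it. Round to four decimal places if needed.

y* = 1.597

Leontief preferences: the optimum is at the kink where x/5 = y/2, i.e. y = (2/5)·x.
Budget: p_x·x + p_y·(2/5)·x = I, so (5·p_x + 2·p_y)·x = 5·I.
Demand: x*(p_x,p_y,I) = 5·I/(5·p_x + 2·p_y), y* = 2·I/(5·p_x + 2·p_y).
Here 5·24 + 2·7 = 134, giving y* = 1.597.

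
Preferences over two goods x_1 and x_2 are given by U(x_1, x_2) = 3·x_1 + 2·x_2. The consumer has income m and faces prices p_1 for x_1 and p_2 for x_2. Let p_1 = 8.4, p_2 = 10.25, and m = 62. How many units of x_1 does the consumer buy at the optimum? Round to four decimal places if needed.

Perfect substitutes: compare marginal utility per dollar. 3/p_1 vs 2/p_2 → 0.3571 vs 0.1951.
x_1 gives more utility per dollar, so spend all income on x_1: x_1* = m/p_1, x_2* = 0.
Numerically: x_1* = 7.381, x_2* = 0.

x_1* = 7.381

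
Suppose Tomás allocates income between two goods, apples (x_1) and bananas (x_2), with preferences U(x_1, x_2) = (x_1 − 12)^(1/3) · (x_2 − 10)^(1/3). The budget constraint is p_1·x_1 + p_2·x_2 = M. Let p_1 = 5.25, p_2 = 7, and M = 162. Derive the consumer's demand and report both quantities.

This is Cobb-Douglas in (x_1−12, x_2−10): tangency gives 1/3·p_2·(x_2−10) = 1/3·p_1·(x_1−12).
After buying the subsistence bundle (12, 10), a share 0.5 of the remaining income goes to x_1: x_1* = 12 + 0.5·(M − 12p_1 − 10p_2)/p_1.
Discretionary income = 162 − 12·5.25 − 10·7 = 29; x_1* = 12 + 0.5·29/5.25 = 14.7619; x_2* = 10 + 0.5·29/7 = 12.0714.

x_1* = 14.7619, x_2* = 12.0714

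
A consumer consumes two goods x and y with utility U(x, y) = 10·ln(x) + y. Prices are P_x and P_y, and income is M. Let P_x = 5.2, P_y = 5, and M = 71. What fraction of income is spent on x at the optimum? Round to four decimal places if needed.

Set MRS = P_x/P_y: (10/x)/1 = P_x/P_y.
So x*(P_x,P_y) = 10·P_y/P_x, independent of income; and y* = (M − 10·P_y)/P_y.
At the given prices: x* = 10·5/5.2 = 9.6154, and y* = 4.2.
Expenditure on x: 5.2·9.6154 = 50; share = 0.7042.

share on x = 0.7042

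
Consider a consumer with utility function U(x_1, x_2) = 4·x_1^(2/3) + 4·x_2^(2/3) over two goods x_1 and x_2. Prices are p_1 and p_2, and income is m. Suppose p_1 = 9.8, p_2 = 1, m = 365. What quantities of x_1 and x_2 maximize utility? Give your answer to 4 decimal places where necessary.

x_1* = 0.3838, x_2* = 361.2387

Numerically x_2/x_1 = 941.192, so x_1* = 365/(9.8 + 1·941.192) = 0.3838 and x_2* = 941.192·0.3838 = 361.2387.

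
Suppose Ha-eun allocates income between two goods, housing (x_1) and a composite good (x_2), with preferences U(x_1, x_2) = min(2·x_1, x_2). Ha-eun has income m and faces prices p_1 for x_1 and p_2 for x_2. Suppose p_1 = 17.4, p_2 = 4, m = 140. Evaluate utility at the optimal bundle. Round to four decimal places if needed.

Here 17.4 + 2·4 = 25.4, giving x_1* = 5.5118 and x_2* = 11.0236.
Utility at the optimum: U(5.5118, 11.0236) = 11.0236.

V = 11.0236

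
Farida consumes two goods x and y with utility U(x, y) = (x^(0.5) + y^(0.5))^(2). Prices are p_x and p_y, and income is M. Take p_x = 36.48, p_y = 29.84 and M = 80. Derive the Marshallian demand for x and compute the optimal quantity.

x* = 0.9867

MU_x ∝ x^(-0.5), MU_y ∝ y^(-0.5), so MRS = (y/x)^(0.5) = p_x/p_y.
Hence y/x = (p_x/p_y)^(1/(0.5)), i.e. raised to the 2 power.
With the ratio pinned down, the budget gives x* = M/(p_x + p_y·(y/x)) and y* = (y/x)·x*.
Numerically y/x = 1.494555, so x* = 80/(36.48 + 29.84·1.494555) = 0.9867.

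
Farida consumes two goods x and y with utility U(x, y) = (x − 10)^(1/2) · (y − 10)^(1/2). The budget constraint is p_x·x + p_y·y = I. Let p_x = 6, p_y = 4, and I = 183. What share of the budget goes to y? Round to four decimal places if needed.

MRS = (y−10)/(x−10). Tangency with p_x/p_y gives y−10 = (p_x/p_y)·(x−10).
After buying the subsistence bundle (10, 10), a share 0.5 of the remaining income goes to x: x* = 10 + 0.5·(I − 10p_x − 10p_y)/p_x.
Discretionary income = 183 − 10·6 − 10·4 = 83; x* = 10 + 0.5·83/6 = 16.9167; y* = 10 + 0.5·83/4 = 20.375.
Expenditure on y: 4·20.375 = 81.5; share = 0.4454.

share on y = 0.4454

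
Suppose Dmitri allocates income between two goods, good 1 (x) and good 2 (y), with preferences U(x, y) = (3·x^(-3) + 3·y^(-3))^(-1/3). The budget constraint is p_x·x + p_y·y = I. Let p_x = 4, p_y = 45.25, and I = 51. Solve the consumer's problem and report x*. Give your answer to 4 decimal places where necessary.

x* = 1.7787

MU_x ∝ 3·x^(-4), MU_y ∝ 3·y^(-4), so MRS = (y/x)^(4) = p_x/p_y.
Hence y/x = (p_x/p_y)^(1/(4)), i.e. raised to the 0.25 power.
Substitute y = (y/x)·x into the budget: x* = I/(p_x + p_y·(y/x)).
Numerically y/x = 0.545268, so x* = 51/(4 + 45.25·0.545268) = 1.7787.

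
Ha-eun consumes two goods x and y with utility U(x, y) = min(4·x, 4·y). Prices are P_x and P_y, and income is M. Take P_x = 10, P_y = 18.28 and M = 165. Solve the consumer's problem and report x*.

x* = 5.8345

Leontief preferences: the optimum is at the kink where x/4 = y/4, i.e. y = x.
Budget: P_x·x + P_y·x = M, so (4·P_x + 4·P_y)·x = 4·M.
Demand: x*(P_x,P_y,M) = 4·M/(4·P_x + 4·P_y), y* = 4·M/(4·P_x + 4·P_y).
Here 4·10 + 4·18.28 = 113.12, giving x* = 5.8345.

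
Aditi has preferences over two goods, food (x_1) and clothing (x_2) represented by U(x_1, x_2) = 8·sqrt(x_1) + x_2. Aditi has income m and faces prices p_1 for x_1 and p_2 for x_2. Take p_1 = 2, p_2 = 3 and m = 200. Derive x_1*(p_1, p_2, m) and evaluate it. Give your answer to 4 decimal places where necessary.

Set MRS = p_1/p_2: 4·x_1^(−1/2) = p_1/p_2.
Solve: √x_1 = 4·p_2/p_1, so x_1*(p_1,p_2) = (4·p_2/p_1)², and x_2* = (m − p_1·x_1*)/p_2.
Plugging in: x_1* = (4·3/2)² = 36.

x_1* = 36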